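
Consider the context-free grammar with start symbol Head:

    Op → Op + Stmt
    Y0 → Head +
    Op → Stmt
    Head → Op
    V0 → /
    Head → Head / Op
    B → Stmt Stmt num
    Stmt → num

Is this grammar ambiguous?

(B, V0, Y0 are unreachable from Head, so their rules don't affect L(Head).) This is a standard precedence ladder (Head over Op over Stmt), with each level left-recursive on its own operator ('/' at Head, '+' at Op). That structure is LR(1), hence unambiguous.

Unambiguous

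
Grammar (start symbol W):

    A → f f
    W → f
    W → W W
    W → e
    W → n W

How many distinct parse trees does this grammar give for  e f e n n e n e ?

24

Parse trees for e f e n n e n e (showing first 6 of 24):
  [W [W e] [W [W f] [W [W e] [W [W n [W n [W e]]] [W n [W e]]]]]]
  [W [W e] [W [W f] [W [W e] [W n [W [W n [W e]] [W n [W e]]]]]]]
  [W [W e] [W [W f] [W [W e] [W n [W n [W [W e] [W n [W e]]]]]]]]
  [W [W e] [W [W f] [W [W [W e] [W n [W n [W e]]]] [W n [W e]]]]]
  [W [W e] [W [W [W f] [W e]] [W [W n [W n [W e]]] [W n [W e]]]]]
  [W [W e] [W [W [W f] [W e]] [W n [W [W n [W e]] [W n [W e]]]]]]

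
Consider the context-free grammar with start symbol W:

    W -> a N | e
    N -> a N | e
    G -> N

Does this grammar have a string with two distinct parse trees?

Unambiguous

(G is unreachable from W, so its rules don't affect L(W).) Each reachable nonterminal has at most one production per leading terminal, and all productions are right-linear; the derivation is determined token-by-token.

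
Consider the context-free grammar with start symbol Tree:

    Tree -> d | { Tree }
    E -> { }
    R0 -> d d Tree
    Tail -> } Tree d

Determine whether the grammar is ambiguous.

Only Tree is reachable from Tree; ignoring the rest: L(Tree) is { openⁿ atom closeⁿ : n ≥ 0 }. The bracket depth fixes n, and the derivation is forced at every step.

Unambiguous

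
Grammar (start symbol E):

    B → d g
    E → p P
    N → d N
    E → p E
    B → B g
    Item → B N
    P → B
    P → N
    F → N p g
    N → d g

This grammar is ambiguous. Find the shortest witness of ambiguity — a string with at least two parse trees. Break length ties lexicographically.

p d g

length 3: p d g has 2 parse trees

Two derivations of p d g:
  E ⇒ p P ⇒ p B ⇒ p d g
  E ⇒ p P ⇒ p N ⇒ p d g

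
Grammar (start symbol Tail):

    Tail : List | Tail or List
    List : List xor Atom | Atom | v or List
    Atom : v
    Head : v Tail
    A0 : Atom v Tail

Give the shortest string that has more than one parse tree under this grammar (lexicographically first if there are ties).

v or v

length 1: no string has ≥2 trees
length 3: v or v has 2 parse trees

Two derivations of v or v:
  Tail ⇒ List ⇒ v or List ⇒ v or Atom ⇒ v or v
  Tail ⇒ Tail or List ⇒ List or List ⇒ Atom or List ⇒ v or List ⇒ v or Atom ⇒ v or v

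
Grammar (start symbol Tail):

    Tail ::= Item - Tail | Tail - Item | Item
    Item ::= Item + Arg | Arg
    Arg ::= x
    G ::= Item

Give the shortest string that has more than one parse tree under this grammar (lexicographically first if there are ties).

length 1: no string has ≥2 trees
length 3: x - x has 2 parse trees

Two derivations of x - x:
  Tail ⇒ Item - Tail ⇒ Arg - Tail ⇒ x - Tail ⇒ x - Item ⇒ x - Arg ⇒ x - x
  Tail ⇒ Tail - Item ⇒ Item - Item ⇒ Arg - Item ⇒ x - Item ⇒ x - Arg ⇒ x - x

x - x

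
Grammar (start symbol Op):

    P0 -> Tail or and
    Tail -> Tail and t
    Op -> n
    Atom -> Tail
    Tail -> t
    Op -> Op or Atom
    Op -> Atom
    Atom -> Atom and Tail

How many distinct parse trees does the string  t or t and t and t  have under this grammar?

4

Parse trees for t or t and t and t:
  [Op [Op [Atom [Tail t]]] or [Atom [Tail [Tail [Tail t] and t] and t]]]
  [Op [Op [Atom [Tail t]]] or [Atom [Atom [Tail t]] and [Tail [Tail t] and t]]]
  [Op [Op [Atom [Tail t]]] or [Atom [Atom [Tail [Tail t] and t]] and [Tail t]]]
  [Op [Op [Atom [Tail t]]] or [Atom [Atom [Atom [Tail t]] and [Tail t]] and [Tail t]]]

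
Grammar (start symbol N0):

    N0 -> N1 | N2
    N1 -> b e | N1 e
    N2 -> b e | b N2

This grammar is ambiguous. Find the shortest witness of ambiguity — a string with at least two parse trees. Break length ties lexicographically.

length 2: b e has 2 parse trees

Two derivations of b e:
  N0 ⇒ N1 ⇒ b e
  N0 ⇒ N2 ⇒ b e

b e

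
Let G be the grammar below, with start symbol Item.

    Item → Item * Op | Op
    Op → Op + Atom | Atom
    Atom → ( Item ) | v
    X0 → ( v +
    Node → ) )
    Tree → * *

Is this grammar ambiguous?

Only Item, Op, Atom are reachable from Item; ignoring the rest: The grammar is stratified — Item handles '*' (left-recursive), Op handles '+', Atom atoms. Each operator has a fixed associativity and precedence level, so every string has one parse.

Unambiguous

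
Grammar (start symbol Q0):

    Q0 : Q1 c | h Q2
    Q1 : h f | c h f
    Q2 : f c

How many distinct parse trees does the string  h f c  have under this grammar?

Parse trees for h f c:
  [Q0 [Q1 h f] c]
  [Q0 h [Q2 f c]]

2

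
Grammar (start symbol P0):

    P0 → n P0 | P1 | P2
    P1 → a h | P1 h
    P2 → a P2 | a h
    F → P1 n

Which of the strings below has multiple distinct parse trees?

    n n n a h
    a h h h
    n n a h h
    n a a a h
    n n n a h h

n n n a h: 2 trees
a h h h: 1 tree
n n a h h: 1 tree
n a a a h: 1 tree
n n n a h h: 1 tree

n n n a h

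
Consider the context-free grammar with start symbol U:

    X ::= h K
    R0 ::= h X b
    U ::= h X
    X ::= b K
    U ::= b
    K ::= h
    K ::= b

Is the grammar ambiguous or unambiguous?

Unambiguous

Only U, X, K are reachable from U; ignoring the rest: Restricted to the reachable nonterminals, every rule has the form A → t or A → t B, and no two rules for the same A share a first terminal. The grammar encodes a DFA — one run per string.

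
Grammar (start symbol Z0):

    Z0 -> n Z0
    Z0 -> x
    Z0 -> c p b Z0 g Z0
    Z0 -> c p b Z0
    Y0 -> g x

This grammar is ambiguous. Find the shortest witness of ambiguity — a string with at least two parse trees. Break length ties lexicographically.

c p b c p b x g x

length 1: no string has ≥2 trees
length 2: no string has ≥2 trees
length 3: no string has ≥2 trees
length 4: no string has ≥2 trees
length 5: no string has ≥2 trees
length 6: no string has ≥2 trees
length 7: no string has ≥2 trees
length 8: no string has ≥2 trees
length 9: c p b c p b x g x has 2 parse trees

Two derivations of c p b c p b x g x:
  Z0 ⇒ c p b Z0 g Z0 ⇒ c p b c p b Z0 g Z0 ⇒ c p b c p b x g Z0 ⇒ c p b c p b x g x
  Z0 ⇒ c p b Z0 ⇒ c p b c p b Z0 g Z0 ⇒ c p b c p b x g Z0 ⇒ c p b c p b x g x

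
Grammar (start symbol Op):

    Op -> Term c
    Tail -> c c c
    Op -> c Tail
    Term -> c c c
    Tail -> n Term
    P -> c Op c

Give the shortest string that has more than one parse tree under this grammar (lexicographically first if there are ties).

c c c c

length 4: c c c c has 2 parse trees

Two derivations of c c c c:
  Op ⇒ Term c ⇒ c c c c
  Op ⇒ c Tail ⇒ c c c c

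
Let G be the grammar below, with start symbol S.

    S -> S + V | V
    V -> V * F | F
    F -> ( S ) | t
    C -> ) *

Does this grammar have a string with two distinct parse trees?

Only S, V, F are reachable from S; ignoring the rest: The grammar is stratified — S handles '+' (left-recursive), V handles '*', F atoms. Each operator has a fixed associativity and precedence level, so every string has one parse.

Unambiguous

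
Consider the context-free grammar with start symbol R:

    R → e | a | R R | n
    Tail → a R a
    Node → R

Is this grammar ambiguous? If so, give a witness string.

Witness: a a a

Derivation 1: R ⇒ R R ⇒ a R ⇒ a R R ⇒ a a R ⇒ a a a
Derivation 2: R ⇒ R R ⇒ R R R ⇒ a R R ⇒ a a R ⇒ a a a

Two distinct leftmost derivations for the same string.

Ambiguous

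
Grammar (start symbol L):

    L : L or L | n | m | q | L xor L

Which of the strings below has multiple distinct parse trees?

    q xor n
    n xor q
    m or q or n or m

q xor n: 1 tree
n xor q: 1 tree
m or q or n or m: 5 trees

m or q or n or m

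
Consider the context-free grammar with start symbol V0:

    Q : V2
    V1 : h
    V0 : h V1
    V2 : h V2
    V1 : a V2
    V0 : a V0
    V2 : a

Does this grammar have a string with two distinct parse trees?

Unambiguous

Only V0, V1, V2 are reachable from V0; ignoring the rest: The reachable rules are right-linear with at most one rule per (nonterminal, next-terminal) pair. Each input token forces the next rule, so parsing is deterministic.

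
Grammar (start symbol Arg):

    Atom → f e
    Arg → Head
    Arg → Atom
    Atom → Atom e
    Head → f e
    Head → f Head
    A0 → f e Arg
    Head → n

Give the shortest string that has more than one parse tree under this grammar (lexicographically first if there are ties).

f e

length 1: no string has ≥2 trees
length 2: f e has 2 parse trees

Two derivations of f e:
  Arg ⇒ Head ⇒ f e
  Arg ⇒ Atom ⇒ f e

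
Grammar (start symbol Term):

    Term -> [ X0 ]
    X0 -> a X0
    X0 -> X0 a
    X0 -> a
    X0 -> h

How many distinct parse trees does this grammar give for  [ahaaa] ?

Parse trees for [ahaaa]:
  [Term [ [X0 a [X0 [X0 [X0 [X0 h] a] a] a]] ]]
  [Term [ [X0 [X0 a [X0 [X0 [X0 h] a] a]] a] ]]
  [Term [ [X0 [X0 [X0 a [X0 [X0 h] a]] a] a] ]]
  [Term [ [X0 [X0 [X0 [X0 a [X0 h]] a] a] a] ]]

4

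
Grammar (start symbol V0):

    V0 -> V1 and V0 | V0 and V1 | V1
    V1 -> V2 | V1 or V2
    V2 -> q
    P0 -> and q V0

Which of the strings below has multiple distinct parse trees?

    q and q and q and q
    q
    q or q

q and q and q and q

q and q and q and q: 8 trees
q: 1 tree
q or q: 1 tree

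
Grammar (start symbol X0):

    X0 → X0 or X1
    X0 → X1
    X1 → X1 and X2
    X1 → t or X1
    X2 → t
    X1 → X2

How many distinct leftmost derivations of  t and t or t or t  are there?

Parse trees for t and t or t or t:
  [X0 [X0 [X1 [X1 [X2 t]] and [X2 t]]] or [X1 t or [X1 [X2 t]]]]
  [X0 [X0 [X0 [X1 [X1 [X2 t]] and [X2 t]]] or [X1 [X2 t]]] or [X1 [X2 t]]]

2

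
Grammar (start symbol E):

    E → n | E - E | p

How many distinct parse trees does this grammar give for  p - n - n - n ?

Parse trees for p - n - n - n:
  [E [E p] - [E [E n] - [E [E n] - [E n]]]]
  [E [E p] - [E [E [E n] - [E n]] - [E n]]]
  [E [E [E p] - [E n]] - [E [E n] - [E n]]]
  [E [E [E p] - [E [E n] - [E n]]] - [E n]]
  [E [E [E [E p] - [E n]] - [E n]] - [E n]]

5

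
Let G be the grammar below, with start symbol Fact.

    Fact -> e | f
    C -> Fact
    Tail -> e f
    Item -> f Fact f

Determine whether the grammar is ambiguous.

Only Fact is reachable from Fact; ignoring the rest: The reachable rules are right-linear with at most one rule per (nonterminal, next-terminal) pair. Each input token forces the next rule, so parsing is deterministic.

Unambiguous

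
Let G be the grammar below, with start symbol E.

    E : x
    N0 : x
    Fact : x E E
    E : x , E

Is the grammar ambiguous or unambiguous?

Only E is reachable from E; ignoring the rest: The reachable grammar is A → atom sep A | atom. Each atom is followed by either the separator (recurse) or end-of-string (stop) — no choice point.

Unambiguous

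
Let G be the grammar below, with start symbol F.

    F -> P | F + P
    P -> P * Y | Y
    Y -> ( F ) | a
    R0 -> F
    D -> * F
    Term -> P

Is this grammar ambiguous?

Unambiguous

(R0, D, Term are unreachable from F, so their rules don't affect L(F).) This is a standard precedence ladder (F over P over Y), with each level left-recursive on its own operator ('+' at F, '*' at P). That structure is LR(1), hence unambiguous.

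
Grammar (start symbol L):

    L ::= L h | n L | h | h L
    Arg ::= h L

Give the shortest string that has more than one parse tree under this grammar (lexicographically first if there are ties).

h h

length 1: no string has ≥2 trees
length 2: h h has 2 parse trees

Two derivations of h h:
  L ⇒ L h ⇒ h h
  L ⇒ h L ⇒ h h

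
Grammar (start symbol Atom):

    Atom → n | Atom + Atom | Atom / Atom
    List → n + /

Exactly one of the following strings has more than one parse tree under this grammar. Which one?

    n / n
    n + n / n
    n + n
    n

n + n / n

n / n: 1 tree
n + n / n: 2 trees
n + n: 1 tree
n: 1 tree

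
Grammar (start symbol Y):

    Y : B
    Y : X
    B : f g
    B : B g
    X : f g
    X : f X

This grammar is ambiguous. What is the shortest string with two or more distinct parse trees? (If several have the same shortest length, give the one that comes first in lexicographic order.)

f g

length 2: f g has 2 parse trees

Two derivations of f g:
  Y ⇒ B ⇒ f g
  Y ⇒ X ⇒ f g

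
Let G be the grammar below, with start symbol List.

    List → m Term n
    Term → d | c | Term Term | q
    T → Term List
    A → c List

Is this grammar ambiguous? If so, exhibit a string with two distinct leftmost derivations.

Ambiguous

Witness: m c c c n

Derivation 1: List ⇒ m Term n ⇒ m Term Term n ⇒ m c Term n ⇒ m c Term Term n ⇒ m c c Term n ⇒ m c c c n
Derivation 2: List ⇒ m Term n ⇒ m Term Term n ⇒ m Term Term Term n ⇒ m c Term Term n ⇒ m c c Term n ⇒ m c c c n

Two distinct leftmost derivations for the same string.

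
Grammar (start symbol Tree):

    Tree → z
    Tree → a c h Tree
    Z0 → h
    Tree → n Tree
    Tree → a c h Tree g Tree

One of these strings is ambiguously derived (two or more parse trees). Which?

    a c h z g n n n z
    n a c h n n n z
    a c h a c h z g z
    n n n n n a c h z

a c h a c h z g z

a c h z g n n n z: 1 tree
n a c h n n n z: 1 tree
a c h a c h z g z: 2 trees
n n n n n a c h z: 1 tree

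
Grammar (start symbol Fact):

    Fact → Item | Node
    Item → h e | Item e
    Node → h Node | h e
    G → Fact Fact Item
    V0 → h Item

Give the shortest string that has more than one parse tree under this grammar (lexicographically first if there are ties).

h e

length 2: h e has 2 parse trees

Two derivations of h e:
  Fact ⇒ Item ⇒ h e
  Fact ⇒ Node ⇒ h e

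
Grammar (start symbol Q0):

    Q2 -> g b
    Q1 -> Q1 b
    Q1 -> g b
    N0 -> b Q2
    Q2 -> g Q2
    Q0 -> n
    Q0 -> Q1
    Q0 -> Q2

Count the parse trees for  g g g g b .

Parse trees for g g g g b:
  [Q0 [Q2 g [Q2 g [Q2 g [Q2 g b]]]]]

1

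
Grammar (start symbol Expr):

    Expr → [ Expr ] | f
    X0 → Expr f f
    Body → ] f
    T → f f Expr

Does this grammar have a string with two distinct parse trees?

Only Expr is reachable from Expr; ignoring the rest: L(Expr) is { openⁿ atom closeⁿ : n ≥ 0 }. The bracket depth fixes n, and the derivation is forced at every step.

Unambiguous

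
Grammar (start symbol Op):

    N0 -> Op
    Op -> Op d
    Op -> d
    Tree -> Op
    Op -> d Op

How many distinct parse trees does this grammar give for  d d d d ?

Parse trees for d d d d:
  [Op [Op [Op [Op d] d] d] d]
  [Op [Op [Op d [Op d]] d] d]
  [Op [Op d [Op [Op d] d]] d]
  [Op [Op d [Op d [Op d]]] d]
  [Op d [Op [Op [Op d] d] d]]
  [Op d [Op [Op d [Op d]] d]]
  [Op d [Op d [Op [Op d] d]]]
  [Op d [Op d [Op d [Op d]]]]

8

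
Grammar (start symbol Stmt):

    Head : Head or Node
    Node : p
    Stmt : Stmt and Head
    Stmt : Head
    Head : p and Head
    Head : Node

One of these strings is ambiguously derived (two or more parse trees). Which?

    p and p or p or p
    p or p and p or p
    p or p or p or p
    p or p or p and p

p and p or p or p

p and p or p or p: 4 trees
p or p and p or p: 1 tree
p or p or p or p: 1 tree
p or p or p and p: 1 tree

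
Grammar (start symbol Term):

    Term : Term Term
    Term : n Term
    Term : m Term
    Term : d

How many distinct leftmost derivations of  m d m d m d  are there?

7

Parse trees for m d m d m d:
  [Term [Term m [Term d]] [Term [Term m [Term d]] [Term m [Term d]]]]
  [Term [Term m [Term d]] [Term m [Term [Term d] [Term m [Term d]]]]]
  [Term [Term [Term m [Term d]] [Term m [Term d]]] [Term m [Term d]]]
  [Term [Term m [Term [Term d] [Term m [Term d]]]] [Term m [Term d]]]
  [Term m [Term [Term d] [Term [Term m [Term d]] [Term m [Term d]]]]]
  [Term m [Term [Term d] [Term m [Term [Term d] [Term m [Term d]]]]]]
  [Term m [Term [Term [Term d] [Term m [Term d]]] [Term m [Term d]]]]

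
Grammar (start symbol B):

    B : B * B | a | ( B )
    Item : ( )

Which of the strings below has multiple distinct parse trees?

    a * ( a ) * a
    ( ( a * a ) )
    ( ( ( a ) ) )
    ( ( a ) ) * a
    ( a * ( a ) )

a * ( a ) * a

a * ( a ) * a: 2 trees
( ( a * a ) ): 1 tree
( ( ( a ) ) ): 1 tree
( ( a ) ) * a: 1 tree
( a * ( a ) ): 1 tree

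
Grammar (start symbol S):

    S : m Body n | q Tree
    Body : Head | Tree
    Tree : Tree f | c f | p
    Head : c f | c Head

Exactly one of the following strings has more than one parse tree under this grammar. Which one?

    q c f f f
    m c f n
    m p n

q c f f f: 1 tree
m c f n: 2 trees
m p n: 1 tree

m c f n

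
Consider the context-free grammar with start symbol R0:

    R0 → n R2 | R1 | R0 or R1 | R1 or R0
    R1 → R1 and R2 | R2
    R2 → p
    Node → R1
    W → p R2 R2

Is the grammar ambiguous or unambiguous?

Witness: p or p

Derivation 1: R0 ⇒ R0 or R1 ⇒ R1 or R1 ⇒ R2 or R1 ⇒ p or R1 ⇒ p or R2 ⇒ p or p
Derivation 2: R0 ⇒ R1 or R0 ⇒ R2 or R0 ⇒ p or R0 ⇒ p or R1 ⇒ p or R2 ⇒ p or p

Two distinct leftmost derivations for the same string.

Ambiguous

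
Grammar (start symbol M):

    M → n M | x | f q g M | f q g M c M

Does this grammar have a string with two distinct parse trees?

Ambiguous

Witness: f q g f q g x c x

Derivation 1: M ⇒ f q g M ⇒ f q g f q g M c M ⇒ f q g f q g x c M ⇒ f q g f q g x c x
Derivation 2: M ⇒ f q g M c M ⇒ f q g f q g M c M ⇒ f q g f q g x c M ⇒ f q g f q g x c x

Two distinct leftmost derivations for the same string.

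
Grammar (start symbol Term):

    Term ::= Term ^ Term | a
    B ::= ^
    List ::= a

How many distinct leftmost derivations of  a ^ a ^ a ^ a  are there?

Parse trees for a ^ a ^ a ^ a:
  [Term [Term a] ^ [Term [Term a] ^ [Term [Term a] ^ [Term a]]]]
  [Term [Term a] ^ [Term [Term [Term a] ^ [Term a]] ^ [Term a]]]
  [Term [Term [Term a] ^ [Term a]] ^ [Term [Term a] ^ [Term a]]]
  [Term [Term [Term a] ^ [Term [Term a] ^ [Term a]]] ^ [Term a]]
  [Term [Term [Term [Term a] ^ [Term a]] ^ [Term a]] ^ [Term a]]

5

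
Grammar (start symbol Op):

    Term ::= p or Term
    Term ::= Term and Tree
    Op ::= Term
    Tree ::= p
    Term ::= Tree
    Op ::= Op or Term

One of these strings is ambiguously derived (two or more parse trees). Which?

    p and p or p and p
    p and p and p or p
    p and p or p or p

p and p or p and p: 1 tree
p and p and p or p: 1 tree
p and p or p or p: 2 trees

p and p or p or p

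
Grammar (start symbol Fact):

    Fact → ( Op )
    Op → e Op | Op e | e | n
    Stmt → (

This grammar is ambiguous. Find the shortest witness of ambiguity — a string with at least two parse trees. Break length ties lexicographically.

( e e )

length 3: no string has ≥2 trees
length 4: ( e e ) has 2 parse trees

Two derivations of ( e e ):
  Fact ⇒ ( Op ) ⇒ ( e Op ) ⇒ ( e e )
  Fact ⇒ ( Op ) ⇒ ( Op e ) ⇒ ( e e )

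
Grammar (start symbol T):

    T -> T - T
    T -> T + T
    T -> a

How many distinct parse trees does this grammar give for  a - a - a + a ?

5

Parse trees for a - a - a + a:
  [T [T a] - [T [T a] - [T [T a] + [T a]]]]
  [T [T a] - [T [T [T a] - [T a]] + [T a]]]
  [T [T [T a] - [T a]] - [T [T a] + [T a]]]
  [T [T [T a] - [T [T a] - [T a]]] + [T a]]
  [T [T [T [T a] - [T a]] - [T a]] + [T a]]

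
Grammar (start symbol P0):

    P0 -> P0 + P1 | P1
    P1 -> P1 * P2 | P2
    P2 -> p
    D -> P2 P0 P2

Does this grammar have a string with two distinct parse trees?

Unambiguous

(D is unreachable from P0, so its rules don't affect L(P0).) The grammar is stratified — P0 handles '+' (left-recursive), P1 handles '*', P2 atoms. Each operator has a fixed associativity and precedence level, so every string has one parse.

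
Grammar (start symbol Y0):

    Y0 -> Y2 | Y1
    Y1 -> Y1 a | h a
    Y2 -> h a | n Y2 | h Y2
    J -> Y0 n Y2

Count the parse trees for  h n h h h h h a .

Parse trees for h n h h h h h a:
  [Y0 [Y2 h [Y2 n [Y2 h [Y2 h [Y2 h [Y2 h [Y2 h a]]]]]]]]

1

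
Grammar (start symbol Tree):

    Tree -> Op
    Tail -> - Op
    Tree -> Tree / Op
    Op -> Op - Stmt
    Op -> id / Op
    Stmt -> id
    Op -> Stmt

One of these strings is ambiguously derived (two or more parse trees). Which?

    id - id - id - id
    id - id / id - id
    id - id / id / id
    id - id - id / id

id - id / id / id

id - id - id - id: 1 tree
id - id / id - id: 1 tree
id - id / id / id: 2 trees
id - id - id / id: 1 tree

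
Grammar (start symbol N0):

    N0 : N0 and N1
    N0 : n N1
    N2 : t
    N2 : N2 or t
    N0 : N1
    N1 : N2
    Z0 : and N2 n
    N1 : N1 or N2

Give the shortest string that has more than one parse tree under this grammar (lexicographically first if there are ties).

length 1: no string has ≥2 trees
length 2: no string has ≥2 trees
length 3: t or t has 2 parse trees

Two derivations of t or t:
  N0 ⇒ N1 ⇒ N2 ⇒ N2 or t ⇒ t or t
  N0 ⇒ N1 ⇒ N1 or N2 ⇒ N2 or N2 ⇒ t or N2 ⇒ t or t

t or t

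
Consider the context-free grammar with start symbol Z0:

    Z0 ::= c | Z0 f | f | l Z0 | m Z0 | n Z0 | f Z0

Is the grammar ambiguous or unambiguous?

Witness: f f

Derivation 1: Z0 ⇒ Z0 f ⇒ f f
Derivation 2: Z0 ⇒ f Z0 ⇒ f f

Two distinct leftmost derivations for the same string.

Ambiguous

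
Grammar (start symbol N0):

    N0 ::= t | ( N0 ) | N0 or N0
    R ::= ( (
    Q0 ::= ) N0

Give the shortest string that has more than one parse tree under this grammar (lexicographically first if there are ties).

t or t or t

length 1: no string has ≥2 trees
length 3: no string has ≥2 trees
length 5: t or t or t has 2 parse trees

Two derivations of t or t or t:
  N0 ⇒ N0 or N0 ⇒ t or N0 ⇒ t or N0 or N0 ⇒ t or t or N0 ⇒ t or t or t
  N0 ⇒ N0 or N0 ⇒ N0 or N0 or N0 ⇒ t or N0 or N0 ⇒ t or t or N0 ⇒ t or t or t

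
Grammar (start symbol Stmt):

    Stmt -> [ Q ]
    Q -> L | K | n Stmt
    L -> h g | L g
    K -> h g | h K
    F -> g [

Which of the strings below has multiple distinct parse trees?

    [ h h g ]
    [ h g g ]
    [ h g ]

[ h g ]

[ h h g ]: 1 tree
[ h g g ]: 1 tree
[ h g ]: 2 trees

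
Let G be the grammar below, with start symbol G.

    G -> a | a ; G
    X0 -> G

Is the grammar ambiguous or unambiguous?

(X0 is unreachable from G, so its rules don't affect L(G).) Right-recursive list with a separator: after each atom, whether the separator follows determines the rule. One parse per string.

Unambiguous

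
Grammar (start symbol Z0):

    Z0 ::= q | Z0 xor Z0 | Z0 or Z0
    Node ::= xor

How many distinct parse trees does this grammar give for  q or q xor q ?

Parse trees for q or q xor q:
  [Z0 [Z0 [Z0 q] or [Z0 q]] xor [Z0 q]]
  [Z0 [Z0 q] or [Z0 [Z0 q] xor [Z0 q]]]

2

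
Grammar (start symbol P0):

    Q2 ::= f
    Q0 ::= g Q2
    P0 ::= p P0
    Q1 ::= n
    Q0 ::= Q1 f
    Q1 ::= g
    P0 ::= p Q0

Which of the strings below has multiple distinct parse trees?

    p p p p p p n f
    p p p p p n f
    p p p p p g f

p p p p p g f

p p p p p p n f: 1 tree
p p p p p n f: 1 tree
p p p p p g f: 2 trees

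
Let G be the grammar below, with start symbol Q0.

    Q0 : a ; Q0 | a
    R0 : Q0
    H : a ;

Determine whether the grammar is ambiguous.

Unambiguous

(R0, H are unreachable from Q0, so their rules don't affect L(Q0).) The reachable grammar is A → atom sep A | atom. Each atom is followed by either the separator (recurse) or end-of-string (stop) — no choice point.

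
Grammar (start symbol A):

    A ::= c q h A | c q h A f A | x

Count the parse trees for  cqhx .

1

Parse trees for cqhx:
  [A c q h [A x]]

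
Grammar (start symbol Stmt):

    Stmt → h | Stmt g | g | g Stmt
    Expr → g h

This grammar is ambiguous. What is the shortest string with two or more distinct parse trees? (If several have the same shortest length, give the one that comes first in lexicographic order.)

length 1: no string has ≥2 trees
length 2: g g has 2 parse trees

Two derivations of g g:
  Stmt ⇒ Stmt g ⇒ g g
  Stmt ⇒ g Stmt ⇒ g g

g g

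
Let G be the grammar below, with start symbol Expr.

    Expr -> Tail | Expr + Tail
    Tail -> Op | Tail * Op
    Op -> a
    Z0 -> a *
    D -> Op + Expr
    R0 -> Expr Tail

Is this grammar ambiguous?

Only Expr, Tail, Op are reachable from Expr; ignoring the rest: The grammar is stratified — Expr handles '+' (left-recursive), Tail handles '*', Op atoms. Each operator has a fixed associativity and precedence level, so every string has one parse.

Unambiguous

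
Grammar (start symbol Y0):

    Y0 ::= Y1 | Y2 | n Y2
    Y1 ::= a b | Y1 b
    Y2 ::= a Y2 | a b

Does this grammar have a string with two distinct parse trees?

Ambiguous

Witness: a b

Derivation 1: Y0 ⇒ Y1 ⇒ a b
Derivation 2: Y0 ⇒ Y2 ⇒ a b

Two distinct leftmost derivations for the same string.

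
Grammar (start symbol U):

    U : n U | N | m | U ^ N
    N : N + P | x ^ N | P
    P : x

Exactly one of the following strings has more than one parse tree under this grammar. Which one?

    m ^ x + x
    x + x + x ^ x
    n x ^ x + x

n x ^ x + x

m ^ x + x: 1 tree
x + x + x ^ x: 1 tree
n x ^ x + x: 4 trees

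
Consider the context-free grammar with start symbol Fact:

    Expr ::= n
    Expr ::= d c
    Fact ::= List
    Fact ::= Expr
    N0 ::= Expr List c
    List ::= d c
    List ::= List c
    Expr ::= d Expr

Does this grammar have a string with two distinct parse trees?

Witness: d c

Derivation 1: Fact ⇒ List ⇒ d c
Derivation 2: Fact ⇒ Expr ⇒ d c

Two distinct leftmost derivations for the same string.

Ambiguous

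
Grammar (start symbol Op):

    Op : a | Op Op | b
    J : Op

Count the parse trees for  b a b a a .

Parse trees for b a b a a (showing first 6 of 14):
  [Op [Op b] [Op [Op a] [Op [Op b] [Op [Op a] [Op a]]]]]
  [Op [Op b] [Op [Op a] [Op [Op [Op b] [Op a]] [Op a]]]]
  [Op [Op b] [Op [Op [Op a] [Op b]] [Op [Op a] [Op a]]]]
  [Op [Op b] [Op [Op [Op a] [Op [Op b] [Op a]]] [Op a]]]
  [Op [Op b] [Op [Op [Op [Op a] [Op b]] [Op a]] [Op a]]]
  [Op [Op [Op b] [Op a]] [Op [Op b] [Op [Op a] [Op a]]]]

14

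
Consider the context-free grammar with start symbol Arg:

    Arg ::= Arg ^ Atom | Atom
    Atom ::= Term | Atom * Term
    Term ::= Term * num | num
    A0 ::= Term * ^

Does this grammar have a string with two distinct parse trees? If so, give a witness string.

Ambiguous

Witness: num * num

Derivation 1: Arg ⇒ Atom ⇒ Term ⇒ Term * num ⇒ num * num
Derivation 2: Arg ⇒ Atom ⇒ Atom * Term ⇒ Term * Term ⇒ num * Term ⇒ num * num

Two distinct leftmost derivations for the same string.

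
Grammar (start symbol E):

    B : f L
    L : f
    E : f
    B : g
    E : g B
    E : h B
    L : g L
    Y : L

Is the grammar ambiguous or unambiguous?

(Y is unreachable from E, so its rules don't affect L(E).) Restricted to the reachable nonterminals, every rule has the form A → t or A → t B, and no two rules for the same A share a first terminal. The grammar encodes a DFA — one run per string.

Unambiguous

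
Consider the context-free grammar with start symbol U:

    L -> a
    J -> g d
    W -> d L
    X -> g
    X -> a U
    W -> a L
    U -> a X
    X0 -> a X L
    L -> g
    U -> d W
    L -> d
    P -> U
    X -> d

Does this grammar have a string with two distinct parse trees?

(P, J, X0 are unreachable from U, so their rules don't affect L(U).) Each reachable nonterminal has at most one production per leading terminal, and all productions are right-linear; the derivation is determined token-by-token.

Unambiguous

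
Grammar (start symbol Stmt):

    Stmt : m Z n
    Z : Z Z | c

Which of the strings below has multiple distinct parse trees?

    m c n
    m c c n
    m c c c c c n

m c n: 1 tree
m c c n: 1 tree
m c c c c c n: 14 trees

m c c c c c n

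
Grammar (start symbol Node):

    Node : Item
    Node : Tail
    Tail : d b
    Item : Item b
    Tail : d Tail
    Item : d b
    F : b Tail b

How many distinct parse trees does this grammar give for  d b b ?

Parse trees for d b b:
  [Node [Item [Item d b] b]]

1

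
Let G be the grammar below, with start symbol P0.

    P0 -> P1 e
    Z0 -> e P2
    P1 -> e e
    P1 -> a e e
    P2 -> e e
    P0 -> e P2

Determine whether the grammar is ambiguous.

Witness: e e e

Derivation 1: P0 ⇒ P1 e ⇒ e e e
Derivation 2: P0 ⇒ e P2 ⇒ e e e

Two distinct leftmost derivations for the same string.

Ambiguous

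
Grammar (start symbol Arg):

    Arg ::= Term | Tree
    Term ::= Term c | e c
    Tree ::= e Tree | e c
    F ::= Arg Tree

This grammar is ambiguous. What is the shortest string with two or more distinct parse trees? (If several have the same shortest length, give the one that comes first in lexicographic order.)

length 2: e c has 2 parse trees

Two derivations of e c:
  Arg ⇒ Term ⇒ e c
  Arg ⇒ Tree ⇒ e c

e c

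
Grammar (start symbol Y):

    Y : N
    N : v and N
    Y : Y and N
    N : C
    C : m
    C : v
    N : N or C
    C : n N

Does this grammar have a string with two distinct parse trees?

Witness: v and m

Derivation 1: Y ⇒ N ⇒ v and N ⇒ v and C ⇒ v and m
Derivation 2: Y ⇒ Y and N ⇒ N and N ⇒ C and N ⇒ v and N ⇒ v and C ⇒ v and m

Two distinct leftmost derivations for the same string.

Ambiguous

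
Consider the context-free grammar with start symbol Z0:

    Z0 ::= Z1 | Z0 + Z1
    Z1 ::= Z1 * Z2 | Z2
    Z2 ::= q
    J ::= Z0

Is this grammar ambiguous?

Unambiguous

Only Z0, Z1, Z2 are reachable from Z0; ignoring the rest: This is a standard precedence ladder (Z0 over Z1 over Z2), with each level left-recursive on its own operator ('+' at Z0, '*' at Z1). That structure is LR(1), hence unambiguous.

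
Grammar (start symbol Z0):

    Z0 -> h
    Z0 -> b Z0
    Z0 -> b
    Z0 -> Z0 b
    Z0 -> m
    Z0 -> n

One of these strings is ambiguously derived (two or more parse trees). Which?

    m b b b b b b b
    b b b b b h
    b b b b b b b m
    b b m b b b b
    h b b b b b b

b b m b b b b

m b b b b b b b: 1 tree
b b b b b h: 1 tree
b b b b b b b m: 1 tree
b b m b b b b: 15 trees
h b b b b b b: 1 tree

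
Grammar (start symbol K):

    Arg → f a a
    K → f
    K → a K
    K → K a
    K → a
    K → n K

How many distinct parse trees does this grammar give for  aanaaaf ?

Parse trees for aanaaaf:
  [K a [K a [K n [K a [K a [K a [K f]]]]]]]

1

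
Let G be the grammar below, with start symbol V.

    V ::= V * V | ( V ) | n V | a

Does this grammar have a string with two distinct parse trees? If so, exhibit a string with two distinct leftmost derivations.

Witness: n a * a

Derivation 1: V ⇒ V * V ⇒ n V * V ⇒ n a * V ⇒ n a * a
Derivation 2: V ⇒ n V ⇒ n V * V ⇒ n a * V ⇒ n a * a

Two distinct leftmost derivations for the same string.

Ambiguous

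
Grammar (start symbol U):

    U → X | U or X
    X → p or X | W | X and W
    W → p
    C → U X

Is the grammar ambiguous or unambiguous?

Witness: p or p

Derivation 1: U ⇒ X ⇒ p or X ⇒ p or W ⇒ p or p
Derivation 2: U ⇒ U or X ⇒ X or X ⇒ W or X ⇒ p or X ⇒ p or W ⇒ p or p

Two distinct leftmost derivations for the same string.

Ambiguous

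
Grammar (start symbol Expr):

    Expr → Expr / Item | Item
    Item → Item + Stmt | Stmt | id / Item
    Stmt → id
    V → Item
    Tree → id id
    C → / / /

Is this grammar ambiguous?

Ambiguous

Witness: id / id

Derivation 1: Expr ⇒ Expr / Item ⇒ Item / Item ⇒ Stmt / Item ⇒ id / Item ⇒ id / Stmt ⇒ id / id
Derivation 2: Expr ⇒ Item ⇒ id / Item ⇒ id / Stmt ⇒ id / id

Two distinct leftmost derivations for the same string.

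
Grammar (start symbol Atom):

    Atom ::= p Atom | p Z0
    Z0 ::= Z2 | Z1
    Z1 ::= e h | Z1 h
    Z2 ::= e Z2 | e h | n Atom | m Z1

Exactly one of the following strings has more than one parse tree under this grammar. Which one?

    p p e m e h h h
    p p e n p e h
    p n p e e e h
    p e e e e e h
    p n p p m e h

p p e n p e h

p p e m e h h h: 1 tree
p p e n p e h: 2 trees
p n p e e e h: 1 tree
p e e e e e h: 1 tree
p n p p m e h: 1 tree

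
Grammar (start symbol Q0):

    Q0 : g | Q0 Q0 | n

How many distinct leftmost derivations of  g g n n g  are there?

14

Parse trees for g g n n g (showing first 6 of 14):
  [Q0 [Q0 g] [Q0 [Q0 g] [Q0 [Q0 n] [Q0 [Q0 n] [Q0 g]]]]]
  [Q0 [Q0 g] [Q0 [Q0 g] [Q0 [Q0 [Q0 n] [Q0 n]] [Q0 g]]]]
  [Q0 [Q0 g] [Q0 [Q0 [Q0 g] [Q0 n]] [Q0 [Q0 n] [Q0 g]]]]
  [Q0 [Q0 g] [Q0 [Q0 [Q0 g] [Q0 [Q0 n] [Q0 n]]] [Q0 g]]]
  [Q0 [Q0 g] [Q0 [Q0 [Q0 [Q0 g] [Q0 n]] [Q0 n]] [Q0 g]]]
  [Q0 [Q0 [Q0 g] [Q0 g]] [Q0 [Q0 n] [Q0 [Q0 n] [Q0 g]]]]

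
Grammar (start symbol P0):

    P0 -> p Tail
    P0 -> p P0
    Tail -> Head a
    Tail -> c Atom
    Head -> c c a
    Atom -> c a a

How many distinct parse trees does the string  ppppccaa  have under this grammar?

Parse trees for ppppccaa:
  [P0 p [P0 p [P0 p [P0 p [Tail [Head c c a] a]]]]]
  [P0 p [P0 p [P0 p [P0 p [Tail c [Atom c a a]]]]]]

2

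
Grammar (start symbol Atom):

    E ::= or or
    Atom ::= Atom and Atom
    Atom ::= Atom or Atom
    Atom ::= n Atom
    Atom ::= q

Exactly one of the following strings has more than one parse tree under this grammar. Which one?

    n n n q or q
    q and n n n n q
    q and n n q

n n n q or q

n n n q or q: 4 trees
q and n n n n q: 1 tree
q and n n q: 1 tree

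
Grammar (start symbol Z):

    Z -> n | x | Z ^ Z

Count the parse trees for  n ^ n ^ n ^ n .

5

Parse trees for n ^ n ^ n ^ n:
  [Z [Z n] ^ [Z [Z n] ^ [Z [Z n] ^ [Z n]]]]
  [Z [Z n] ^ [Z [Z [Z n] ^ [Z n]] ^ [Z n]]]
  [Z [Z [Z n] ^ [Z n]] ^ [Z [Z n] ^ [Z n]]]
  [Z [Z [Z n] ^ [Z [Z n] ^ [Z n]]] ^ [Z n]]
  [Z [Z [Z [Z n] ^ [Z n]] ^ [Z n]] ^ [Z n]]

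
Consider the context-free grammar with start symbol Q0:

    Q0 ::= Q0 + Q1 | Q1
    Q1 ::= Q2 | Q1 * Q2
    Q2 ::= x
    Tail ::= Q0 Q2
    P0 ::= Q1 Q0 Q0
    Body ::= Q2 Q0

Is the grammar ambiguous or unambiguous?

Unambiguous

Only Q0, Q1, Q2 are reachable from Q0; ignoring the rest: The grammar is stratified — Q0 handles '+' (left-recursive), Q1 handles '*', Q2 atoms. Each operator has a fixed associativity and precedence level, so every string has one parse.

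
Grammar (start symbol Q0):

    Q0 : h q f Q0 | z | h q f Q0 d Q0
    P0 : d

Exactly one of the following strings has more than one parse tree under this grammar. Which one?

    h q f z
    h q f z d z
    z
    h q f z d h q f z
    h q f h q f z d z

h q f z: 1 tree
h q f z d z: 1 tree
z: 1 tree
h q f z d h q f z: 1 tree
h q f h q f z d z: 2 trees

h q f h q f z d z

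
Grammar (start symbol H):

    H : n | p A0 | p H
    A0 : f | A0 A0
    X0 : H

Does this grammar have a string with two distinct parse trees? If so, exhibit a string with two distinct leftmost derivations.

Witness: p f f f

Derivation 1: H ⇒ p A0 ⇒ p A0 A0 ⇒ p f A0 ⇒ p f A0 A0 ⇒ p f f A0 ⇒ p f f f
Derivation 2: H ⇒ p A0 ⇒ p A0 A0 ⇒ p A0 A0 A0 ⇒ p f A0 A0 ⇒ p f f A0 ⇒ p f f f

Two distinct leftmost derivations for the same string.

Ambiguous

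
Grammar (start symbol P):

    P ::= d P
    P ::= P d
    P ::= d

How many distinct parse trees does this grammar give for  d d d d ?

Parse trees for d d d d:
  [P d [P d [P d [P d]]]]
  [P d [P d [P [P d] d]]]
  [P d [P [P d [P d]] d]]
  [P d [P [P [P d] d] d]]
  [P [P d [P d [P d]]] d]
  [P [P d [P [P d] d]] d]
  [P [P [P d [P d]] d] d]
  [P [P [P [P d] d] d] d]

8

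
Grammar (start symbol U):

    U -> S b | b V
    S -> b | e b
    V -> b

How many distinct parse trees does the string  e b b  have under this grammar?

Parse trees for e b b:
  [U [S e b] b]

1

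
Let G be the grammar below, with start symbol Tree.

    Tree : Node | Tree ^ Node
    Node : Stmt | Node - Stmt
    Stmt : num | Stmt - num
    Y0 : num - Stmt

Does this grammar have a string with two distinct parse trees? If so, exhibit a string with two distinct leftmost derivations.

Ambiguous

Witness: num - num

Derivation 1: Tree ⇒ Node ⇒ Stmt ⇒ Stmt - num ⇒ num - num
Derivation 2: Tree ⇒ Node ⇒ Node - Stmt ⇒ Stmt - Stmt ⇒ num - Stmt ⇒ num - num

Two distinct leftmost derivations for the same string.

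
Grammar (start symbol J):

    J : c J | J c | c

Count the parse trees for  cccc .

Parse trees for cccc:
  [J c [J c [J c [J c]]]]
  [J c [J c [J [J c] c]]]
  [J c [J [J c [J c]] c]]
  [J c [J [J [J c] c] c]]
  [J [J c [J c [J c]]] c]
  [J [J c [J [J c] c]] c]
  [J [J [J c [J c]] c] c]
  [J [J [J [J c] c] c] c]

8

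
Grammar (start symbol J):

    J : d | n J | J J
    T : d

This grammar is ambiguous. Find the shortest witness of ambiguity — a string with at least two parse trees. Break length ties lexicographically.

length 1: no string has ≥2 trees
length 2: no string has ≥2 trees
length 3: d d d has 2 parse trees

Two derivations of d d d:
  J ⇒ J J ⇒ d J ⇒ d J J ⇒ d d J ⇒ d d d
  J ⇒ J J ⇒ J J J ⇒ d J J ⇒ d d J ⇒ d d d

d d d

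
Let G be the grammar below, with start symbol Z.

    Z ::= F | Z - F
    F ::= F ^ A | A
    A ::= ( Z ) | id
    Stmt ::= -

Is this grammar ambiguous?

(Stmt is unreachable from Z, so its rules don't affect L(Z).) This is a standard precedence ladder (Z over F over A), with each level left-recursive on its own operator ('-' at Z, '^' at F). That structure is LR(1), hence unambiguous.

Unambiguous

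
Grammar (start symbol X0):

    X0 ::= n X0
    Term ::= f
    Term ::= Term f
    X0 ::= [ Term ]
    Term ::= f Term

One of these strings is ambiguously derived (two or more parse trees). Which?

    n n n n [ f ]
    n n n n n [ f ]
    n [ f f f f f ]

n [ f f f f f ]

n n n n [ f ]: 1 tree
n n n n n [ f ]: 1 tree
n [ f f f f f ]: 16 trees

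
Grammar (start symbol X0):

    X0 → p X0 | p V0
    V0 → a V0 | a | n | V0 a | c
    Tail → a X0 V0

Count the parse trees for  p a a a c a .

Parse trees for p a a a c a:
  [X0 p [V0 a [V0 a [V0 a [V0 [V0 c] a]]]]]
  [X0 p [V0 a [V0 a [V0 [V0 a [V0 c]] a]]]]
  [X0 p [V0 a [V0 [V0 a [V0 a [V0 c]]] a]]]
  [X0 p [V0 [V0 a [V0 a [V0 a [V0 c]]]] a]]

4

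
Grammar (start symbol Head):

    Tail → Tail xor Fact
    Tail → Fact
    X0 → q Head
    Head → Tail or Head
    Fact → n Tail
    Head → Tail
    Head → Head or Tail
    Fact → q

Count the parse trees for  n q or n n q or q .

Parse trees for n q or n n q or q:
  [Head [Tail [Fact n [Tail [Fact q]]]] or [Head [Tail [Fact n [Tail [Fact n [Tail [Fact q]]]]]] or [Head [Tail [Fact q]]]]]
  [Head [Tail [Fact n [Tail [Fact q]]]] or [Head [Head [Tail [Fact n [Tail [Fact n [Tail [Fact q]]]]]]] or [Tail [Fact q]]]]
  [Head [Head [Tail [Fact n [Tail [Fact q]]]] or [Head [Tail [Fact n [Tail [Fact n [Tail [Fact q]]]]]]]] or [Tail [Fact q]]]
  [Head [Head [Head [Tail [Fact n [Tail [Fact q]]]]] or [Tail [Fact n [Tail [Fact n [Tail [Fact q]]]]]]] or [Tail [Fact q]]]

4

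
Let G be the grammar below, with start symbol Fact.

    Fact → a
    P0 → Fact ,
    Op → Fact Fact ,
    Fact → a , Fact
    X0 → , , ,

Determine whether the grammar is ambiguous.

(X0, P0, Op are unreachable from Fact, so their rules don't affect L(Fact).) Right-recursive list with a separator: after each atom, whether the separator follows determines the rule. One parse per string.

Unambiguous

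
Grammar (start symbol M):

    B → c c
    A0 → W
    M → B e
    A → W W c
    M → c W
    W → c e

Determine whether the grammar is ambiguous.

Witness: c c e

Derivation 1: M ⇒ B e ⇒ c c e
Derivation 2: M ⇒ c W ⇒ c c e

Two distinct leftmost derivations for the same string.

Ambiguous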